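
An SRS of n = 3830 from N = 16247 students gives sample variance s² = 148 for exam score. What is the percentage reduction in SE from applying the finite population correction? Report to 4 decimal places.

12.5778

f = n/N = 3830/16247 = 0.23573583.
SE_no-fpc = √(s²/n) = 0.19657644; SE_fpc = √((1−f)s²/n) = 0.17185146.
Ratio = √(1−f) = 0.87422204. Reduction = 100·(1 − 0.87422204) = 12.5778%.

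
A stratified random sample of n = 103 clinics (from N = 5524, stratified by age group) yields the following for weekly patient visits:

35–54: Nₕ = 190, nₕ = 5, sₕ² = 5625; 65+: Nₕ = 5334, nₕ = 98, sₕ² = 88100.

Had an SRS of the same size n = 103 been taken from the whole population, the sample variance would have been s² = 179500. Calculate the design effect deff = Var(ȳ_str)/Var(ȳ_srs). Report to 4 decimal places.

Var(ȳ_str) = Σ Wₕ²(1−fₕ)sₕ²/nₕ with Wₕ = Nₕ/5524:
  35–54: (190/5524)²·(1−5/190)·5625/5 = 1.2958971
  65+: (5334/5524)²·(1−98/5334)·88100/98 = 822.80163
  → Var(ȳ_str) = 824.09753.
Var(ȳ_srs) = (1 − 103/5524)·179500/103 = 1710.2239.
deff = 824.09753 / 1710.2239 = 0.4819.

0.4819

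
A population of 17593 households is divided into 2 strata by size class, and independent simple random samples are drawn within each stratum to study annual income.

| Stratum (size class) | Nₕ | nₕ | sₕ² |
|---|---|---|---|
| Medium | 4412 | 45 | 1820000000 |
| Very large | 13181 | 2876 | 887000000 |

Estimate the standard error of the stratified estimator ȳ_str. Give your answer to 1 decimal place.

Var(ȳ_str) = Σₕ Wₕ²(1 − fₕ)sₕ²/nₕ with Wₕ = Nₕ/N, N = 17593.
Medium: Wₕ = 0.25078156; term = 0.25078156²·(1 − 0.01019946)·1820000000/45 = 2.517664 × 10^6.
Very large: Wₕ = 0.74921844; term = 0.74921844²·(1 − 0.21819285)·887000000/2876 = 135347.83.
Sum = 2.6530118 × 10^6.
SE = √(2.6530118 × 10^6) = 1628.8.

1628.8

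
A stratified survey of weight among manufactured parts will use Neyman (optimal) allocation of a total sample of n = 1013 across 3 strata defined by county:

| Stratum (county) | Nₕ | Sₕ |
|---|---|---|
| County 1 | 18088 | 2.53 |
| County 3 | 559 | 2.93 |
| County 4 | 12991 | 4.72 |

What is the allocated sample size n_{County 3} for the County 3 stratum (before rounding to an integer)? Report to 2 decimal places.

15.26

Neyman allocation: nₕ = n·NₕSₕ / Σⱼ NⱼSⱼ.
Σ NⱼSⱼ = 18088·2.53 + 559·2.93 + 12991·4.72 = 108718.03.
n_{County 3} = 1013·559·2.93 / 108718.03 = 15.26.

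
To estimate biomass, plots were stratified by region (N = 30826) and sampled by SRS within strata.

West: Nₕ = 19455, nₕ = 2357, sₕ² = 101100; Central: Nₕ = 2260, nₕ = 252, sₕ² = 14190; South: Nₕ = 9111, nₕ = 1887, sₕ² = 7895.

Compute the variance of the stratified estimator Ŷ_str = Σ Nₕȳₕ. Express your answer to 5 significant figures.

1.4799 × 10^10

Var(Ŷ_str) = Σₕ Nₕ²(1 − fₕ)sₕ²/nₕ.
West: 19455²·(1 − 2357/19455)·101100/2357 = 1.4268165 × 10^10.
Central: 2260²·(1 − 252/2260)·14190/252 = 2.5553712 × 10^8.
South: 9111²·(1 − 1887/9111)·7895/1887 = 2.7537469 × 10^8.
Sum = 1.4799077 × 10^10.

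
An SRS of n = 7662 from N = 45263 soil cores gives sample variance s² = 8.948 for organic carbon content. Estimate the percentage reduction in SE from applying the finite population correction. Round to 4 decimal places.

8.8560

f = n/N = 7662/45263 = 0.16927733.
SE_no-fpc = √(s²/n) = 0.034173693; SE_fpc = √((1−f)s²/n) = 0.031147267.
Ratio = √(1−f) = 0.91143989. Reduction = 100·(1 − 0.91143989) = 8.8560%.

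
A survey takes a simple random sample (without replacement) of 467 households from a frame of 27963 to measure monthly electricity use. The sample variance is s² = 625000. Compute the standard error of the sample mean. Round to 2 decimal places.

36.28

Under SRS without replacement, Var(ȳ) = (1 − f)·s²/n with f = n/N = 467/27963 = 0.01670064.
Var(ȳ) = (1 − 0.01670064)·625000/467 = 0.98329936·1338.3298 = 1315.9788.
SE(ȳ) = √(1315.9788) = 36.28.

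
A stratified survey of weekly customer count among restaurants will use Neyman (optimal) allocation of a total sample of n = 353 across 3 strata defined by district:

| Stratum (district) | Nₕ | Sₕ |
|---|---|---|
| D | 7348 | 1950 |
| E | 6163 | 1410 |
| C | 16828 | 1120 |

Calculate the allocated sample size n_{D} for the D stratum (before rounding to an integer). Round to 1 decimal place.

120.8

Neyman allocation: nₕ = n·NₕSₕ / Σⱼ NⱼSⱼ.
Σ NⱼSⱼ = 7348·1950 + 6163·1410 + 16828·1120 = 4.186579 × 10^7.
n_{D} = 353·7348·1950 / (4.186579 × 10^7) = 120.8.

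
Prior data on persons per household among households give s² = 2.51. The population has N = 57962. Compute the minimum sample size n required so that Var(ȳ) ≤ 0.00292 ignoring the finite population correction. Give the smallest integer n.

860

Without fpc, n₀ = s²/D = 2.51/0.00292 = 859.5890.
Rounding up, n = 860.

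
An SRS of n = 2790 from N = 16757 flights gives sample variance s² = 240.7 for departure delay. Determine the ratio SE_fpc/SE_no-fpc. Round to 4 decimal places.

0.9130

f = n/N = 2790/16757 = 0.16649758.
SE_no-fpc = √(s²/n) = 0.29372164; SE_fpc = √((1−f)s²/n) = 0.26815715.
Ratio = √(1−f) = 0.91296354.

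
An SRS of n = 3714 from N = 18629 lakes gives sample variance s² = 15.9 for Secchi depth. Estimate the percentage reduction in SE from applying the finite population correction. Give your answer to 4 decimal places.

f = n/N = 3714/18629 = 0.19936658.
SE_no-fpc = √(s²/n) = 0.065430104; SE_fpc = √((1−f)s²/n) = 0.058545628.
Ratio = √(1−f) = 0.89478121. Reduction = 100·(1 − 0.89478121) = 10.5219%.

10.5219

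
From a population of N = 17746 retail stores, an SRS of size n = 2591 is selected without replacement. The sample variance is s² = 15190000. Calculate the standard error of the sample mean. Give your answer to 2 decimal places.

Under SRS without replacement, Var(ȳ) = (1 − f)·s²/n with f = n/N = 2591/17746 = 0.14600473.
Var(ȳ) = (1 − 0.14600473)·15190000/2591 = 0.85399527·5862.6013 = 5006.6338.
SE(ȳ) = √(5006.6338) = 70.76.

70.76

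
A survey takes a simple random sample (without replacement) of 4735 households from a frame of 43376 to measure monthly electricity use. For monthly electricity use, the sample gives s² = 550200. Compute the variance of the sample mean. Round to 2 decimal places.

103.51

Under SRS without replacement, Var(ȳ) = (1 − f)·s²/n with f = n/N = 4735/43376 = 0.10916175.
Var(ȳ) = (1 − 0.10916175)·550200/4735 = 0.89083825·116.19852 = 103.51409.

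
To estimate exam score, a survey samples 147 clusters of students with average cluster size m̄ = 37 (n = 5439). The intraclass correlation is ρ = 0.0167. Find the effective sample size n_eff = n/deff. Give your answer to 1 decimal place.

3396.8

deff = 1 + (37 − 1)·0.0167 = 1 + 0.6012 = 1.6012.
n_eff = 5439 / 1.6012 = 3396.8.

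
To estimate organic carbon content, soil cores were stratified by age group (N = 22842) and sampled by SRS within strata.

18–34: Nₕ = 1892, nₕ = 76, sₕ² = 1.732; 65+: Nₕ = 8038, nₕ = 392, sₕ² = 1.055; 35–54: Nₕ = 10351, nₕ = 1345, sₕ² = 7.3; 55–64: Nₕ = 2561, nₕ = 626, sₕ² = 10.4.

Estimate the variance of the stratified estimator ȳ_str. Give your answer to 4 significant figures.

0.001595

Var(ȳ_str) = Σₕ Wₕ²(1 − fₕ)sₕ²/nₕ with Wₕ = Nₕ/N, N = 22842.
18–34: Wₕ = 0.08282987; term = 0.08282987²·(1 − 0.04016913)·1.732/76 = 1.5007316 × 10^-4.
65+: Wₕ = 0.35189563; term = 0.35189563²·(1 − 0.04876835)·1.055/392 = 3.1701545 × 10^-4.
35–54: Wₕ = 0.45315647; term = 0.45315647²·(1 − 0.12993914)·7.3/1345 = 9.6972049 × 10^-4.
55–64: Wₕ = 0.11211803; term = 0.11211803²·(1 − 0.24443577)·10.4/626 = 1.5779066 × 10^-4.
Sum = 0.0015945998.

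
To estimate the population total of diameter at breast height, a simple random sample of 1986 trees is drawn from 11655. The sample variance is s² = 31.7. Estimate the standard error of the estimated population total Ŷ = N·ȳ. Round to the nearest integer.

1341

Var(Ŷ) = N²·Var(ȳ) = N²·(1 − n/N)·s²/n.
f = 1986/11655 = 0.17039897; Var(ȳ) = 0.82960103·31.7/1986 = 0.013241869.
Var(Ŷ) = 11655² · 0.013241869 = 1.7987626 × 10^6.
SE(Ŷ) = √(1.7987626 × 10^6) = 1341.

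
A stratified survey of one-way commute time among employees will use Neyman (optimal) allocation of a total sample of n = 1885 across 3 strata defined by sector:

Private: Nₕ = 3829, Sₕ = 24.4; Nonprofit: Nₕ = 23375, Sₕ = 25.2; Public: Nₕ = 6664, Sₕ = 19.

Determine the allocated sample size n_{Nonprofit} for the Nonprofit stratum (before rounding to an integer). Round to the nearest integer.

1372

Neyman allocation: nₕ = n·NₕSₕ / Σⱼ NⱼSⱼ.
Σ NⱼSⱼ = 3829·24.4 + 23375·25.2 + 6664·19 = 809093.6.
n_{Nonprofit} = 1885·23375·25.2 / 809093.6 = 1372.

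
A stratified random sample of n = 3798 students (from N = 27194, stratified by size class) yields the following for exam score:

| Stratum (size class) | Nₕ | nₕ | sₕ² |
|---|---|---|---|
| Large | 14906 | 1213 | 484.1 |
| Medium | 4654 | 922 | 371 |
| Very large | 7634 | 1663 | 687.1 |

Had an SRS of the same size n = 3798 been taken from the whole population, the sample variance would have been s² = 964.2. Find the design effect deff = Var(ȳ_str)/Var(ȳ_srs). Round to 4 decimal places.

Var(ȳ_str) = Σ Wₕ²(1−fₕ)sₕ²/nₕ with Wₕ = Nₕ/27194:
  Large: (14906/27194)²·(1−1213/14906)·484.1/1213 = 0.11015084
  Medium: (4654/27194)²·(1−922/4654)·371/922 = 0.0094507183
  Very large: (7634/27194)²·(1−1663/7634)·687.1/1663 = 0.025467173
  → Var(ȳ_str) = 0.14506873.
Var(ȳ_srs) = (1 − 3798/27194)·964.2/3798 = 0.21841411.
deff = 0.14506873 / 0.21841411 = 0.6642.

0.6642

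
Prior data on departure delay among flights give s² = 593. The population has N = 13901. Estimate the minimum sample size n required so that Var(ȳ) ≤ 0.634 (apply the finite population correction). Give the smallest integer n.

Without fpc, n₀ = s²/D = 593/0.634 = 935.3312.
With fpc, (1 − n/N)·s²/n ≤ D requires n ≥ n₀/(1 + n₀/N) = 935.3312/(1 + 935.3312/13901) = 876.3648.
Rounding up, n = 877.

877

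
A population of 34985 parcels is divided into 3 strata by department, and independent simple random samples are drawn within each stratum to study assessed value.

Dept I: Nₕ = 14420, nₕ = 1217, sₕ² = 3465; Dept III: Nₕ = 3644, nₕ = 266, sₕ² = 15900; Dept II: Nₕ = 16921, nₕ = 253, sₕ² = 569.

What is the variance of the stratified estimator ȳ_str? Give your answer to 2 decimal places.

1.56

Var(ȳ_str) = Σₕ Wₕ²(1 − fₕ)sₕ²/nₕ with Wₕ = Nₕ/N, N = 34985.
Dept I: Wₕ = 0.41217665; term = 0.41217665²·(1 − 0.08439667)·3465/1217 = 0.44288073.
Dept III: Wₕ = 0.10415893; term = 0.10415893²·(1 − 0.07299671)·15900/266 = 0.60115954.
Dept II: Wₕ = 0.48366443; term = 0.48366443²·(1 − 0.01495183)·569/253 = 0.51824785.
Sum = 1.5622881.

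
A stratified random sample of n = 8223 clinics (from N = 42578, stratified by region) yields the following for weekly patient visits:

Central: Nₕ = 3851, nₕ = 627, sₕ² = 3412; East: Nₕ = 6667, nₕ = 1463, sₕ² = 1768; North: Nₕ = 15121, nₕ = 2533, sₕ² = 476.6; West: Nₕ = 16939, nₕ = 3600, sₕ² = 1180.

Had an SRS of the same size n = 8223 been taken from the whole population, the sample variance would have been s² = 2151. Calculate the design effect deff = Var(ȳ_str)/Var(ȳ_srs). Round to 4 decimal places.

0.5733

Var(ȳ_str) = Σ Wₕ²(1−fₕ)sₕ²/nₕ with Wₕ = Nₕ/42578:
  Central: (3851/42578)²·(1−627/3851)·3412/627 = 0.037268294
  East: (6667/42578)²·(1−1463/6667)·1768/1463 = 0.023127845
  North: (15121/42578)²·(1−2533/15121)·476.6/2533 = 0.019755389
  West: (16939/42578)²·(1−3600/16939)·1180/3600 = 0.040852631
  → Var(ȳ_str) = 0.12100416.
Var(ȳ_srs) = (1 − 8223/42578)·2151/8223 = 0.21106432.
deff = 0.12100416 / 0.21106432 = 0.5733.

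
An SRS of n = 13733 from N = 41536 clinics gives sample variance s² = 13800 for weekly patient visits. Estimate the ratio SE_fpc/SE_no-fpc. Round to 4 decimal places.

0.8182

f = n/N = 13733/41536 = 0.33062885.
SE_no-fpc = √(s²/n) = 1.0024364; SE_fpc = √((1−f)s²/n) = 0.82014441.
Ratio = √(1−f) = 0.81815105.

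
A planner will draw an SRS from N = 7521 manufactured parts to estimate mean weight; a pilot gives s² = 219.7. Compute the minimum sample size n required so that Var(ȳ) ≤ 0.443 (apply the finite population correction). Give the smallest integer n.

Without fpc, n₀ = s²/D = 219.7/0.443 = 495.9368.
With fpc, (1 − n/N)·s²/n ≤ D requires n ≥ n₀/(1 + n₀/N) = 495.9368/(1 + 495.9368/7521) = 465.2576.
Rounding up, n = 466.

466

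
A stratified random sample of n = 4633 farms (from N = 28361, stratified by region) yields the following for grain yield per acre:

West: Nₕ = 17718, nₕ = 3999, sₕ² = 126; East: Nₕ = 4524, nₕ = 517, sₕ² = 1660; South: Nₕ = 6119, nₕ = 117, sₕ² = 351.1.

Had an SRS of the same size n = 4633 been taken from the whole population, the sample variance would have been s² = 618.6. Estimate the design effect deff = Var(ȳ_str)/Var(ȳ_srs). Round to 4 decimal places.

Var(ȳ_str) = Σ Wₕ²(1−fₕ)sₕ²/nₕ with Wₕ = Nₕ/28361:
  West: (17718/28361)²·(1−3999/17718)·126/3999 = 0.009521672
  East: (4524/28361)²·(1−517/4524)·1660/517 = 0.072362973
  South: (6119/28361)²·(1−117/6119)·351.1/117 = 0.13701822
  → Var(ȳ_str) = 0.21890287.
Var(ȳ_srs) = (1 − 4633/28361)·618.6/4633 = 0.11170875.
deff = 0.21890287 / 0.11170875 = 1.9596.

1.9596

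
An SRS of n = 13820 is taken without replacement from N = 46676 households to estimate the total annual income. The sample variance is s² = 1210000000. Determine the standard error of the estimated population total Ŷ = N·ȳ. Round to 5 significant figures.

1.1588 × 10^7

Var(Ŷ) = N²·Var(ȳ) = N²·(1 − n/N)·s²/n.
f = 13820/46676 = 0.29608364; Var(ȳ) = 0.70391636·1210000000/13820 = 61630.882.
Var(Ŷ) = 46676² · 61630.882 = 1.3427206 × 10^14.
SE(Ŷ) = √(1.3427206 × 10^14) = 1.1588 × 10^7.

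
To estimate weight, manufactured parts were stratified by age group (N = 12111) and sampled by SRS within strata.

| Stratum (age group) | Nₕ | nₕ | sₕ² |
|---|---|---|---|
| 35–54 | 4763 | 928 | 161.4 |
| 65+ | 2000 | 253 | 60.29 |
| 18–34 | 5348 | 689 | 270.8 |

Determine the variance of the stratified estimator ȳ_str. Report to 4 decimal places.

Var(ȳ_str) = Σₕ Wₕ²(1 − fₕ)sₕ²/nₕ with Wₕ = Nₕ/N, N = 12111.
35–54: Wₕ = 0.39327884; term = 0.39327884²·(1 − 0.19483519)·161.4/928 = 0.021659154.
65+: Wₕ = 0.16513913; term = 0.16513913²·(1 − 0.12650000)·60.29/253 = 0.0056765917.
18–34: Wₕ = 0.44158203; term = 0.44158203²·(1 − 0.12883321)·270.8/689 = 0.06676572.
Sum = 0.094101466.

0.0941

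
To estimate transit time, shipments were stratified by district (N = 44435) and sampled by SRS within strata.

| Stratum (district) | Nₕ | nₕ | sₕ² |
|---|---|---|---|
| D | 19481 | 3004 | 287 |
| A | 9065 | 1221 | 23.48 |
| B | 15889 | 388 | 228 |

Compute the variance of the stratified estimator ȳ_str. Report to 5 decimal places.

0.08953

Var(ȳ_str) = Σₕ Wₕ²(1 − fₕ)sₕ²/nₕ with Wₕ = Nₕ/N, N = 44435.
D: Wₕ = 0.43841566; term = 0.43841566²·(1 − 0.15420153)·287/3004 = 0.015531771.
A: Wₕ = 0.20400585; term = 0.20400585²·(1 − 0.13469388)·23.48/1221 = 6.9252818 × 10^-4.
B: Wₕ = 0.35757849; term = 0.35757849²·(1 − 0.02441941)·228/388 = 0.073300854.
Sum = 0.089525153.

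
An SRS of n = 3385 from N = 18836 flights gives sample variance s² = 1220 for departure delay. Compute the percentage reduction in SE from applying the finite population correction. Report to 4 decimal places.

9.4301

f = n/N = 3385/18836 = 0.17970907.
SE_no-fpc = √(s²/n) = 0.60034456; SE_fpc = √((1−f)s²/n) = 0.54373155.
Ratio = √(1−f) = 0.90569914. Reduction = 100·(1 − 0.90569914) = 9.4301%.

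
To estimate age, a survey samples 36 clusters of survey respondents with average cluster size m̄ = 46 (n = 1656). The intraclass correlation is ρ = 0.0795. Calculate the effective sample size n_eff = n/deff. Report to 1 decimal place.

361.8

deff = 1 + (46 − 1)·0.0795 = 1 + 3.5775 = 4.5775.
n_eff = 1656 / 4.5775 = 361.8.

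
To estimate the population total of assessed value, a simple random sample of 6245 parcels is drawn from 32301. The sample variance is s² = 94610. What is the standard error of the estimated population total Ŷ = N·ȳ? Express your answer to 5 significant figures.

112920

Var(Ŷ) = N²·Var(ȳ) = N²·(1 − n/N)·s²/n.
f = 6245/32301 = 0.19333767; Var(ȳ) = 0.80666233·94610/6245 = 12.220708.
Var(Ŷ) = 32301² · 12.220708 = 1.2750532 × 10^10.
SE(Ŷ) = √(1.2750532 × 10^10) = 112920.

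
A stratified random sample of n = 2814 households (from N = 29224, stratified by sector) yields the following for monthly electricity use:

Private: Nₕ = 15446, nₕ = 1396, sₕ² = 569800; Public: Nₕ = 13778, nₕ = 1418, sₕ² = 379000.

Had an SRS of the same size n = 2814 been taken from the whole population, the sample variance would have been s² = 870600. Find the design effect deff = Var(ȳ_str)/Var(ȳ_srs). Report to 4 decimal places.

Var(ȳ_str) = Σ Wₕ²(1−fₕ)sₕ²/nₕ with Wₕ = Nₕ/29224:
  Private: (15446/29224)²·(1−1396/15446)·569800/1396 = 103.71703
  Public: (13778/29224)²·(1−1418/13778)·379000/1418 = 53.295226
  → Var(ȳ_str) = 157.01226.
Var(ȳ_srs) = (1 − 2814/29224)·870600/2814 = 279.59108.
deff = 157.01226 / 279.59108 = 0.5616.

0.5616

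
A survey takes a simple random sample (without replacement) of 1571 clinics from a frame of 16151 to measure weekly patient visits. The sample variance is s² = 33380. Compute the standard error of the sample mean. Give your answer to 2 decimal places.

Under SRS without replacement, Var(ȳ) = (1 − f)·s²/n with f = n/N = 1571/16151 = 0.09726952.
Var(ȳ) = (1 − 0.09726952)·33380/1571 = 0.90273048·21.247613 = 19.180868.
SE(ȳ) = √(19.180868) = 4.38.

4.38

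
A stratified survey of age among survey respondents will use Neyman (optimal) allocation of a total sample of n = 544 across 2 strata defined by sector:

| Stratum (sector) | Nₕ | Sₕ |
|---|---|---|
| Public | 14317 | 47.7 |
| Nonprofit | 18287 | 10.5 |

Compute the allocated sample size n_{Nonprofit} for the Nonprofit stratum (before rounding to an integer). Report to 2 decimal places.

Neyman allocation: nₕ = n·NₕSₕ / Σⱼ NⱼSⱼ.
Σ NⱼSⱼ = 14317·47.7 + 18287·10.5 = 874934.4.
n_{Nonprofit} = 544·18287·10.5 / 874934.4 = 119.39.

119.39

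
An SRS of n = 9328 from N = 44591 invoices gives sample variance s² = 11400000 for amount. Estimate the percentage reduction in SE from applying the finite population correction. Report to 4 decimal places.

11.0725

f = n/N = 9328/44591 = 0.20919020.
SE_no-fpc = √(s²/n) = 34.958932; SE_fpc = √((1−f)s²/n) = 31.0881.
Ratio = √(1−f) = 0.88927488. Reduction = 100·(1 − 0.88927488) = 11.0725%.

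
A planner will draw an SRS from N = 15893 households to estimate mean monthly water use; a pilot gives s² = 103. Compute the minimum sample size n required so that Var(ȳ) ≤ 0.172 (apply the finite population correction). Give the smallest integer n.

Without fpc, n₀ = s²/D = 103/0.172 = 598.8372.
With fpc, (1 − n/N)·s²/n ≤ D requires n ≥ n₀/(1 + n₀/N) = 598.8372/(1 + 598.8372/15893) = 577.0927.
Rounding up, n = 578.

578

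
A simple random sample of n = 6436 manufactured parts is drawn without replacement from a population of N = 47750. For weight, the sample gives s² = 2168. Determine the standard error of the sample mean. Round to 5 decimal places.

0.53986

Under SRS without replacement, Var(ȳ) = (1 − f)·s²/n with f = n/N = 6436/47750 = 0.13478534.
Var(ȳ) = (1 − 0.13478534)·2168/6436 = 0.86521466·0.33685519 = 0.29145205.
SE(ȳ) = √(0.29145205) = 0.53986.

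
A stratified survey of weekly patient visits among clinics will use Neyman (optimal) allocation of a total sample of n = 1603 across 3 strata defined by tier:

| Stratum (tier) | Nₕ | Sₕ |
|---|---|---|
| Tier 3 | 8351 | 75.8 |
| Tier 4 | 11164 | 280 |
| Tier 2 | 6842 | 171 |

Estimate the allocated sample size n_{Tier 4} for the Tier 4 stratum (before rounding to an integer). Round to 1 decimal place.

1016.6

Neyman allocation: nₕ = n·NₕSₕ / Σⱼ NⱼSⱼ.
Σ NⱼSⱼ = 8351·75.8 + 11164·280 + 6842·171 = 4.9289078 × 10^6.
n_{Tier 4} = 1603·11164·280 / (4.9289078 × 10^6) = 1016.6.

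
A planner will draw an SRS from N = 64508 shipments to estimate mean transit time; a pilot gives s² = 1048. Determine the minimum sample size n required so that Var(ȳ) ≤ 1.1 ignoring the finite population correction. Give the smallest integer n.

953

Without fpc, n₀ = s²/D = 1048/1.1 = 952.7273.
Rounding up, n = 953.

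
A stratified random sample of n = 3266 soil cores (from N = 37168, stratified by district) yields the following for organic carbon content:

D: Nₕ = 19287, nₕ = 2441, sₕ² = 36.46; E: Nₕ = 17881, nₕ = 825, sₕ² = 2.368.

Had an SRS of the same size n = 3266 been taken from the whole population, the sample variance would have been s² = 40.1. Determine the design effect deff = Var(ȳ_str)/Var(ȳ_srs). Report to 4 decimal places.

0.3703

Var(ȳ_str) = Σ Wₕ²(1−fₕ)sₕ²/nₕ with Wₕ = Nₕ/37168:
  D: (19287/37168)²·(1−2441/19287)·36.46/2441 = 0.0035129501
  E: (17881/37168)²·(1−825/17881)·2.368/825 = 6.3366301 × 10^-4
  → Var(ȳ_str) = 0.0041466131.
Var(ȳ_srs) = (1 − 3266/37168)·40.1/3266 = 0.011199131.
deff = 0.0041466131 / 0.011199131 = 0.3703.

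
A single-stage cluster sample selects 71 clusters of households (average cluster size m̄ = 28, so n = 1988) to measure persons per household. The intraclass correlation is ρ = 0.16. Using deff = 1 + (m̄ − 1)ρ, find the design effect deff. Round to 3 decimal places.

5.320

deff = 1 + (28 − 1)·0.16 = 1 + 4.32 = 5.32.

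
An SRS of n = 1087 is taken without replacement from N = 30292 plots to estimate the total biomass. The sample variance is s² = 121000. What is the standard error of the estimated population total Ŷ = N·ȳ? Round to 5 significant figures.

313810

Var(Ŷ) = N²·Var(ȳ) = N²·(1 − n/N)·s²/n.
f = 1087/30292 = 0.03588406; Var(ȳ) = 0.96411594·121000/1087 = 107.32109.
Var(Ŷ) = 30292² · 107.32109 = 9.8478397 × 10^10.
SE(Ŷ) = √(9.8478397 × 10^10) = 313810.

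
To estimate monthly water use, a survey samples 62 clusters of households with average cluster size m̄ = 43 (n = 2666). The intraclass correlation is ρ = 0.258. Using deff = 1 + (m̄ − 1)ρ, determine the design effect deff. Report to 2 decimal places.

11.84

deff = 1 + (43 − 1)·0.258 = 1 + 10.836 = 11.836.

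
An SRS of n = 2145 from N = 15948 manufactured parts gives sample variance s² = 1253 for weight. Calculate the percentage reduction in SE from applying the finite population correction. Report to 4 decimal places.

6.9677

f = n/N = 2145/15948 = 0.13449962.
SE_no-fpc = √(s²/n) = 0.76429653; SE_fpc = √((1−f)s²/n) = 0.71104243.
Ratio = √(1−f) = 0.93032273. Reduction = 100·(1 − 0.93032273) = 6.9677%.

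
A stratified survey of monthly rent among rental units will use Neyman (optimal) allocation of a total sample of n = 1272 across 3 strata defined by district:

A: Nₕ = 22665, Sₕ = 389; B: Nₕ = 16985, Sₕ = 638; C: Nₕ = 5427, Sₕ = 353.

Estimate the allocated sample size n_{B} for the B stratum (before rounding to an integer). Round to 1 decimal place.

Neyman allocation: nₕ = n·NₕSₕ / Σⱼ NⱼSⱼ.
Σ NⱼSⱼ = 22665·389 + 16985·638 + 5427·353 = 2.1568846 × 10^7.
n_{B} = 1272·16985·638 / (2.1568846 × 10^7) = 639.1.

639.1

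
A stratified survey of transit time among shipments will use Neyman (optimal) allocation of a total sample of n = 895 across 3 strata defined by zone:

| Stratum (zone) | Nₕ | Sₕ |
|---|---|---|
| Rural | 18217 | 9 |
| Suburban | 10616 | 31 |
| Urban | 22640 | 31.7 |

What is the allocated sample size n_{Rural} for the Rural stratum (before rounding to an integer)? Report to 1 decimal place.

121.2

Neyman allocation: nₕ = n·NₕSₕ / Σⱼ NⱼSⱼ.
Σ NⱼSⱼ = 18217·9 + 10616·31 + 22640·31.7 = 1.210737 × 10^6.
n_{Rural} = 895·18217·9 / (1.210737 × 10^6) = 121.2.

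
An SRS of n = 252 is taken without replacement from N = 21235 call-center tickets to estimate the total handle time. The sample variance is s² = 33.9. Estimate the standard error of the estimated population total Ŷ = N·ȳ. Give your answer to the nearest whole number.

7742

Var(Ŷ) = N²·Var(ȳ) = N²·(1 − n/N)·s²/n.
f = 252/21235 = 0.01186720; Var(ȳ) = 0.98813280·33.9/252 = 0.13292739.
Var(Ŷ) = 21235² · 0.13292739 = 5.9940313 × 10^7.
SE(Ŷ) = √(5.9940313 × 10^7) = 7742.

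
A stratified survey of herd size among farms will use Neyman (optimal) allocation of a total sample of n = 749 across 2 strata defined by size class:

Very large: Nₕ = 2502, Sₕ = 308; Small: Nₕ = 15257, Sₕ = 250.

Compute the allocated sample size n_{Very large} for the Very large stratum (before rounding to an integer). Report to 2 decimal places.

125.89

Neyman allocation: nₕ = n·NₕSₕ / Σⱼ NⱼSⱼ.
Σ NⱼSⱼ = 2502·308 + 15257·250 = 4.584866 × 10^6.
n_{Very large} = 749·2502·308 / (4.584866 × 10^6) = 125.89.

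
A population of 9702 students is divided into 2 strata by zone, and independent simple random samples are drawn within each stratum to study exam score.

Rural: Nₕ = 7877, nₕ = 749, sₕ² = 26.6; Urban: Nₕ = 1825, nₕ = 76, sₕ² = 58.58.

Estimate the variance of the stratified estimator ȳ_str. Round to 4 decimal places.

Var(ȳ_str) = Σₕ Wₕ²(1 − fₕ)sₕ²/nₕ with Wₕ = Nₕ/N, N = 9702.
Rural: Wₕ = 0.81189445; term = 0.81189445²·(1 − 0.09508696)·26.6/749 = 0.021183895.
Urban: Wₕ = 0.18810555; term = 0.18810555²·(1 − 0.04164384)·58.58/76 = 0.026137612.
Sum = 0.047321507.

0.0473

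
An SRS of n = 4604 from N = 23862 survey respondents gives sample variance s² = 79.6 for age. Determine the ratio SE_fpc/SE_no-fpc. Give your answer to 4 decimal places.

f = n/N = 4604/23862 = 0.19294275.
SE_no-fpc = √(s²/n) = 0.13148883; SE_fpc = √((1−f)s²/n) = 0.11812479.
Ratio = √(1−f) = 0.89836365.

0.8984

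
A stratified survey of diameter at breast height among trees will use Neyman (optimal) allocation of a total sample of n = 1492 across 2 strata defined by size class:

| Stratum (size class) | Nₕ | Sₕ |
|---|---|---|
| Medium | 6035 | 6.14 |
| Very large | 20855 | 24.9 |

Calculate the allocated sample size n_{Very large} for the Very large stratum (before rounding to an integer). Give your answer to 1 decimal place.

1392.6

Neyman allocation: nₕ = n·NₕSₕ / Σⱼ NⱼSⱼ.
Σ NⱼSⱼ = 6035·6.14 + 20855·24.9 = 556344.4.
n_{Very large} = 1492·20855·24.9 / 556344.4 = 1392.6.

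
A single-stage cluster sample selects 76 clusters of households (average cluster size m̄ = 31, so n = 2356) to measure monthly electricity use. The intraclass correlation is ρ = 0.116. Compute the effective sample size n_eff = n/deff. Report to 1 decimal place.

deff = 1 + (31 − 1)·0.116 = 1 + 3.48 = 4.48.
n_eff = 2356 / 4.48 = 525.9.

525.9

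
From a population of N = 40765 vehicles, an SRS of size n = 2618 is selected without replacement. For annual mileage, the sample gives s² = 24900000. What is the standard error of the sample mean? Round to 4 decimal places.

94.3412

Under SRS without replacement, Var(ȳ) = (1 − f)·s²/n with f = n/N = 2618/40765 = 0.06422176.
Var(ȳ) = (1 − 0.06422176)·24900000/2618 = 0.93577824·9511.0772 = 8900.2591.
SE(ȳ) = √(8900.2591) = 94.3412.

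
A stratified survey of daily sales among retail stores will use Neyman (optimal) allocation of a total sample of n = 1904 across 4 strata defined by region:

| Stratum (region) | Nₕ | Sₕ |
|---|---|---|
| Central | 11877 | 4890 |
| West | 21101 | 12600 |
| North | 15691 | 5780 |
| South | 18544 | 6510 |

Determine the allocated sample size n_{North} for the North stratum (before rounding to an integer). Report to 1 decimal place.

322.5

Neyman allocation: nₕ = n·NₕSₕ / Σⱼ NⱼSⱼ.
Σ NⱼSⱼ = 11877·4890 + 21101·12600 + 15691·5780 + 18544·6510 = 5.3536655 × 10^8.
n_{North} = 1904·15691·5780 / (5.3536655 × 10^8) = 322.5.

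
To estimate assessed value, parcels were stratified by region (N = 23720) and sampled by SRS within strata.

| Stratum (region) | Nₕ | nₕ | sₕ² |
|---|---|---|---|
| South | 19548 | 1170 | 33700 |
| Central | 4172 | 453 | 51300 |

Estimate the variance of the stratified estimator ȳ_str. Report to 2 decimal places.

Var(ȳ_str) = Σₕ Wₕ²(1 − fₕ)sₕ²/nₕ with Wₕ = Nₕ/N, N = 23720.
South: Wₕ = 0.82411467; term = 0.82411467²·(1 − 0.05985267)·33700/1170 = 18.391419.
Central: Wₕ = 0.17588533; term = 0.17588533²·(1 − 0.10858102)·51300/453 = 3.1229158.
Sum = 21.514335.

21.51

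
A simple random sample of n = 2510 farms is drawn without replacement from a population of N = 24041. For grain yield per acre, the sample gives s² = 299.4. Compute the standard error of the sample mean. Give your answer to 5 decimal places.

Under SRS without replacement, Var(ȳ) = (1 − f)·s²/n with f = n/N = 2510/24041 = 0.10440497.
Var(ȳ) = (1 − 0.10440497)·299.4/2510 = 0.89559503·0.11928287 = 0.10682914.
SE(ȳ) = √(0.10682914) = 0.32685.

0.32685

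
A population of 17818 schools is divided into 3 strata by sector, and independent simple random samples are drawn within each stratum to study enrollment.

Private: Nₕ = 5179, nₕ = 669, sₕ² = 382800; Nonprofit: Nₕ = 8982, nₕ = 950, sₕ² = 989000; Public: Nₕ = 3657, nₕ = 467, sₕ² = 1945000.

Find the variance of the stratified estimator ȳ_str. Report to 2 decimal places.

431.70

Var(ȳ_str) = Σₕ Wₕ²(1 − fₕ)sₕ²/nₕ with Wₕ = Nₕ/N, N = 17818.
Private: Wₕ = 0.29066113; term = 0.29066113²·(1 − 0.12917552)·382800/669 = 42.096923.
Nonprofit: Wₕ = 0.50409698; term = 0.50409698²·(1 − 0.10576709)·989000/950 = 236.56556.
Public: Wₕ = 0.20524189; term = 0.20524189²·(1 − 0.12770030)·1945000/467 = 153.03842.
Sum = 431.7009.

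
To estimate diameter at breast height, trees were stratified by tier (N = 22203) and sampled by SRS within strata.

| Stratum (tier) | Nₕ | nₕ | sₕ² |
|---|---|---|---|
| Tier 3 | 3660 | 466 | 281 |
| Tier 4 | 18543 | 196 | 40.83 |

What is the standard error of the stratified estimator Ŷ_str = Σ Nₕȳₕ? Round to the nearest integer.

Var(Ŷ_str) = Σₕ Nₕ²(1 − fₕ)sₕ²/nₕ.
Tier 3: 3660²·(1 − 466/3660)·281/466 = 7.0491443 × 10^6.
Tier 4: 18543²·(1 − 196/18543)·40.83/196 = 7.0870969 × 10^7.
Sum = 7.7920113 × 10^7.
SE = √(7.7920113 × 10^7) = 8827.

8827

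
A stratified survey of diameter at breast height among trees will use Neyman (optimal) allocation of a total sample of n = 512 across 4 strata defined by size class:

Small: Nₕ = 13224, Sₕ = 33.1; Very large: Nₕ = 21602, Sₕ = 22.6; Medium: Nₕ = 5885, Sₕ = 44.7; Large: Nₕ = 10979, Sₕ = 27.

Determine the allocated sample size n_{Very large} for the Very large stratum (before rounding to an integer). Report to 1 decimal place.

168.3

Neyman allocation: nₕ = n·NₕSₕ / Σⱼ NⱼSⱼ.
Σ NⱼSⱼ = 13224·33.1 + 21602·22.6 + 5885·44.7 + 10979·27 = 1.4854121 × 10^6.
n_{Very large} = 512·21602·22.6 / (1.4854121 × 10^6) = 168.3.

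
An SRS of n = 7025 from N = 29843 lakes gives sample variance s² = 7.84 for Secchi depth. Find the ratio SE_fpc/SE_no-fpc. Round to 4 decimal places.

0.8744

f = n/N = 7025/29843 = 0.23539859.
SE_no-fpc = √(s²/n) = 0.033406799; SE_fpc = √((1−f)s²/n) = 0.029211403.
Ratio = √(1−f) = 0.87441490.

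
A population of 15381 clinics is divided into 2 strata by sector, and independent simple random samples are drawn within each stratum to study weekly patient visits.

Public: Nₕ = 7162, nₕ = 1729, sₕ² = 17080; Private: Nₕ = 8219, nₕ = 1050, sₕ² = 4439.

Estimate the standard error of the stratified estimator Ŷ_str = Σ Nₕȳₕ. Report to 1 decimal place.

Var(Ŷ_str) = Σₕ Nₕ²(1 − fₕ)sₕ²/nₕ.
Public: 7162²·(1 − 1729/7162)·17080/1729 = 3.8438541 × 10^8.
Private: 8219²·(1 − 1050/8219)·4439/1050 = 2.4909982 × 10^8.
Sum = 6.3348523 × 10^8.
SE = √(6.3348523 × 10^8) = 25169.1.

25169.1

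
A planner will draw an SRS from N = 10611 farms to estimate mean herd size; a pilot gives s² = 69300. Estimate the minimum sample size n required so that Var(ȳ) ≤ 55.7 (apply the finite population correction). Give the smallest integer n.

1114

Without fpc, n₀ = s²/D = 69300/55.7 = 1244.1652.
With fpc, (1 − n/N)·s²/n ≤ D requires n ≥ n₀/(1 + n₀/N) = 1244.1652/(1 + 1244.1652/10611) = 1113.5937.
Rounding up, n = 1114.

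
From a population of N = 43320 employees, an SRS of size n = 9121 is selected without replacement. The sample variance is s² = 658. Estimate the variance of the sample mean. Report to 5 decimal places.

0.05695

Under SRS without replacement, Var(ȳ) = (1 − f)·s²/n with f = n/N = 9121/43320 = 0.21054940.
Var(ȳ) = (1 − 0.21054940)·658/9121 = 0.78945060·0.072141213 = 0.056951924.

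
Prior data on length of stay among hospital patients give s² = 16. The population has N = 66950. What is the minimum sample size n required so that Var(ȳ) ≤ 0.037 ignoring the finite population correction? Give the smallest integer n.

433

Without fpc, n₀ = s²/D = 16/0.037 = 432.4324.
Rounding up, n = 433.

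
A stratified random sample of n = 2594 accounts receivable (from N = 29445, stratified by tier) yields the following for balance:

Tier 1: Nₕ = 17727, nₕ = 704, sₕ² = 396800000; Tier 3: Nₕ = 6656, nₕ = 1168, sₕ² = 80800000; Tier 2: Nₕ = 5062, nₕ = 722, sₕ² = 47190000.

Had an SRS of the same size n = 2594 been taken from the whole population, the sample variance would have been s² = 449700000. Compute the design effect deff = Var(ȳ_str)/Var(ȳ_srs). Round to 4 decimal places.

Var(ȳ_str) = Σ Wₕ²(1−fₕ)sₕ²/nₕ with Wₕ = Nₕ/29445:
  Tier 1: (17727/29445)²·(1−704/17727)·396800000/704 = 196176.61
  Tier 3: (6656/29445)²·(1−1168/6656)·80800000/1168 = 2914.5588
  Tier 2: (5062/29445)²·(1−722/5062)·47190000/722 = 1656.1571
  → Var(ȳ_str) = 200747.33.
Var(ȳ_srs) = (1 − 2594/29445)·449700000/2594 = 158089.06.
deff = 200747.33 / 158089.06 = 1.2698.

1.2698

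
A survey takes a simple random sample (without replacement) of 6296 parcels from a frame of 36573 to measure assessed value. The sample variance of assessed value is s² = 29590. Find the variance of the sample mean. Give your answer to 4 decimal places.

3.8907

Under SRS without replacement, Var(ȳ) = (1 − f)·s²/n with f = n/N = 6296/36573 = 0.17214885.
Var(ȳ) = (1 − 0.17214885)·29590/6296 = 0.82785115·4.6998094 = 3.8907426.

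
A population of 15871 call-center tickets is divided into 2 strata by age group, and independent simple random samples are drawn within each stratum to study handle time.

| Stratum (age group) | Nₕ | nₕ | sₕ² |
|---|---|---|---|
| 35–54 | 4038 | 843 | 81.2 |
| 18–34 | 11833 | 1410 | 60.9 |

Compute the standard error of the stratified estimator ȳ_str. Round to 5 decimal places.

0.16150

Var(ȳ_str) = Σₕ Wₕ²(1 − fₕ)sₕ²/nₕ with Wₕ = Nₕ/N, N = 15871.
35–54: Wₕ = 0.25442631; term = 0.25442631²·(1 − 0.20876672)·81.2/843 = 0.0049335218.
18–34: Wₕ = 0.74557369; term = 0.74557369²·(1 − 0.11915829)·60.9/1410 = 0.021148385.
Sum = 0.026081907.
SE = √(0.026081907) = 0.16150.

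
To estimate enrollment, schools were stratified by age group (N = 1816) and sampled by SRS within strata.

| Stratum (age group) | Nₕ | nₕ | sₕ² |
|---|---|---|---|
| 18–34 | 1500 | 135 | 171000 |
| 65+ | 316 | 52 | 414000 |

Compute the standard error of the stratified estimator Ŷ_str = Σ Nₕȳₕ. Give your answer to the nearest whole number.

57076

Var(Ŷ_str) = Σₕ Nₕ²(1 − fₕ)sₕ²/nₕ.
18–34: 1500²·(1 − 135/1500)·171000/135 = 2.5935 × 10^9.
65+: 316²·(1 − 52/316)·414000/52 = 6.6418338 × 10^8.
Sum = 3.2576834 × 10^9.
SE = √(3.2576834 × 10^9) = 57076.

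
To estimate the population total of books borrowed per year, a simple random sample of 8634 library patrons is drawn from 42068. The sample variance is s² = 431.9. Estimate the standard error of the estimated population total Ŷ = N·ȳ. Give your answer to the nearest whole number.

8388

Var(Ŷ) = N²·Var(ȳ) = N²·(1 − n/N)·s²/n.
f = 8634/42068 = 0.20523914; Var(ȳ) = 0.79476086·431.9/8634 = 0.039756453.
Var(Ŷ) = 42068² · 0.039756453 = 7.0357656 × 10^7.
SE(Ŷ) = √(7.0357656 × 10^7) = 8388.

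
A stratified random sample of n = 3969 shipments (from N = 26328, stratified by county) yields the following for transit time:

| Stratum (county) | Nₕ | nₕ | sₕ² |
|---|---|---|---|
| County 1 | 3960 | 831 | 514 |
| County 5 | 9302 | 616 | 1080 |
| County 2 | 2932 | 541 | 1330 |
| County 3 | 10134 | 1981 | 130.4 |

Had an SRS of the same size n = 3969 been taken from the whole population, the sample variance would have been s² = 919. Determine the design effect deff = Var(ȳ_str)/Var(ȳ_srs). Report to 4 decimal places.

Var(ȳ_str) = Σ Wₕ²(1−fₕ)sₕ²/nₕ with Wₕ = Nₕ/26328:
  County 1: (3960/26328)²·(1−831/3960)·514/831 = 0.01105674
  County 5: (9302/26328)²·(1−616/9302)·1080/616 = 0.20436356
  County 2: (2932/26328)²·(1−541/2932)·1330/541 = 0.024863495
  County 3: (10134/26328)²·(1−1981/10134)·130.4/1981 = 0.007846134
  → Var(ȳ_str) = 0.24812993.
Var(ȳ_srs) = (1 − 3969/26328)·919/3969 = 0.19663867.
deff = 0.24812993 / 0.19663867 = 1.2619.

1.2619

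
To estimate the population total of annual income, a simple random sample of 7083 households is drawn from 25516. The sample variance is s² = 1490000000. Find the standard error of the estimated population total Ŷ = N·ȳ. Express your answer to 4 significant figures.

Var(Ŷ) = N²·Var(ȳ) = N²·(1 − n/N)·s²/n.
f = 7083/25516 = 0.27759053; Var(ȳ) = 0.72240947·1490000000/7083 = 151968.11.
Var(Ŷ) = 25516² · 151968.11 = 9.8941308 × 10^13.
SE(Ŷ) = √(9.8941308 × 10^13) = 9.947 × 10^6.

9.947 × 10^6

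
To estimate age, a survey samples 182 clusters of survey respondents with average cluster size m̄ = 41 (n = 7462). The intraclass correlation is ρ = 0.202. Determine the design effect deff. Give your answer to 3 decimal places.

9.080

deff = 1 + (41 − 1)·0.202 = 1 + 8.08 = 9.08.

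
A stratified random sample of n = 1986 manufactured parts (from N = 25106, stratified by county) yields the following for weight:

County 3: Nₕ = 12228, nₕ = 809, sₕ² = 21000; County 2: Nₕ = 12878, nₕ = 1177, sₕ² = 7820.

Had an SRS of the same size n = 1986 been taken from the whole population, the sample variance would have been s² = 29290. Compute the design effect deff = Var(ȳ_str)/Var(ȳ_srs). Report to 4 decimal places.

0.5403

Var(ȳ_str) = Σ Wₕ²(1−fₕ)sₕ²/nₕ with Wₕ = Nₕ/25106:
  County 3: (12228/25106)²·(1−809/12228)·21000/809 = 5.7504155
  County 2: (12878/25106)²·(1−1177/12878)·7820/1177 = 1.5883516
  → Var(ȳ_str) = 7.3387671.
Var(ȳ_srs) = (1 − 1986/25106)·29290/1986 = 13.581584.
deff = 7.3387671 / 13.581584 = 0.5403.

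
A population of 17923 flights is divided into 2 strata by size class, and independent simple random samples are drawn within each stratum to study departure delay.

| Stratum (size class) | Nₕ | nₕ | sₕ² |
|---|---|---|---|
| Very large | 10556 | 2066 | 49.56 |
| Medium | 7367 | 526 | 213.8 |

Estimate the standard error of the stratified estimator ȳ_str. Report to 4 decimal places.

0.2654

Var(ȳ_str) = Σₕ Wₕ²(1 − fₕ)sₕ²/nₕ with Wₕ = Nₕ/N, N = 17923.
Very large: Wₕ = 0.58896390; term = 0.58896390²·(1 − 0.19571808)·49.56/2066 = 0.0066924732.
Medium: Wₕ = 0.41103610; term = 0.41103610²·(1 − 0.07139948)·213.8/526 = 0.063769176.
Sum = 0.070461649.
SE = √(0.070461649) = 0.2654.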